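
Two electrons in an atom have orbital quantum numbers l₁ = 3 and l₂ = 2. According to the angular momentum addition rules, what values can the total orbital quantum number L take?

L = 1, 2, 3, 4, 5

L runs from |3 − 2| = 1 to 3 + 2 = 5.
L ∈ {1, 2, 3, 4, 5}.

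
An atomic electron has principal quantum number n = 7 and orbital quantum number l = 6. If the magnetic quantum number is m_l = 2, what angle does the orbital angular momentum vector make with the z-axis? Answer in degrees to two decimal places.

|L| = ℏ√(l(l+1)) = √42 ℏ.
L_z = m_l ℏ = 2ℏ.
cos θ = L_z/|L| = 2/√42, so θ ≈ 72.02°.

θ ≈ 72.02°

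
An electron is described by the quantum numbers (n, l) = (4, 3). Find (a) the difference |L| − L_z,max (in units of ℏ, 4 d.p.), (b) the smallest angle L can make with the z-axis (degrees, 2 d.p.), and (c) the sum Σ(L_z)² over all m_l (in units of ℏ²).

|L|−L_z,max ≈ 0.4641ℏ; θ_min ≈ 30.00°; Σ(L_z)² = 28 ℏ²

|L| − L_z,max = (2√3 − 3)ℏ ≈ 0.4641ℏ.
cos θ_min = 3/√12, so θ_min ≈ 30.00°.
Σ m_l² = 28, so Σ(L_z)² = 28 ℏ².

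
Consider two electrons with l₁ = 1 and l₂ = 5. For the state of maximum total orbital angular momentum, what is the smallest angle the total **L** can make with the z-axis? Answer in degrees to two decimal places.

θ_min ≈ 22.21°

By the triangle rule, |l₁ − l₂| ≤ L ≤ l₁ + l₂.
So L can be 4, 5, 6.
The maximum is L = 6, with |L_tot| = ℏ√(6·7) = √42 ℏ.
The minimum angle with z is arccos(6/√42) ≈ 22.21°.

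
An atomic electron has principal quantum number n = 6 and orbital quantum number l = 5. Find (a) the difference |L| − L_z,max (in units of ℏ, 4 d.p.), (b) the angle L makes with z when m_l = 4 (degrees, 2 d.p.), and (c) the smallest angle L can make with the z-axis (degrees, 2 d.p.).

|L|−L_z,max ≈ 0.4772ℏ; θ(m_l=4) ≈ 43.09°; θ_min ≈ 24.09°

|L| − L_z,max = (√30 − 5)ℏ ≈ 0.4772ℏ.
For m_l = 4: cos θ = 4/√30, θ ≈ 43.09°.
cos θ_min = 5/√30, so θ_min ≈ 24.09°.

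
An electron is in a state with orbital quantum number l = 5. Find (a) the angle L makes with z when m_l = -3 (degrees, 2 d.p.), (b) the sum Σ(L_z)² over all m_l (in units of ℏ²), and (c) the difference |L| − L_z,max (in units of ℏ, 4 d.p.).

θ(m_l=-3) ≈ 123.21°; Σ(L_z)² = 110 ℏ²; |L|−L_z,max ≈ 0.4772ℏ

For m_l = -3: cos θ = -3/√30, θ ≈ 123.21°.
Σ m_l² = 110, so Σ(L_z)² = 110 ℏ².
|L| − L_z,max = (√30 − 5)ℏ ≈ 0.4772ℏ.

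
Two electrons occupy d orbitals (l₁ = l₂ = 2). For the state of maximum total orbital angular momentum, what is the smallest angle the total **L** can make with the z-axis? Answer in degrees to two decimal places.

θ_min ≈ 26.57°

L runs from |2 − 2| = 0 to 2 + 2 = 4.
Allowed values: L = 0, 1, 2, 3, 4.
The maximum is L = 4, with |L_tot| = ℏ√(4·5) = 2√5 ℏ.
The minimum angle with z is arccos(4/√20) ≈ 26.57°.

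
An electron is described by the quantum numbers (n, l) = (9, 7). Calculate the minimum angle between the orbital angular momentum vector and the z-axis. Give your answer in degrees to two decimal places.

|L|² = l(l+1)ℏ² = 56ℏ², so |L| = 2√14 ℏ.
The smallest angle corresponds to the largest L_z, i.e. m_l = l = 7, giving L_z = 7ℏ.
cos θ_min = 7/√56, so θ_min ≈ 20.70°.

θ_min ≈ 20.70°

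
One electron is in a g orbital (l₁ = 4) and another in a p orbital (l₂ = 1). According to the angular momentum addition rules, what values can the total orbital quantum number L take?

L = 3, 4, 5

L runs from |4 − 1| = 3 to 4 + 1 = 5.
L ∈ {3, 4, 5}.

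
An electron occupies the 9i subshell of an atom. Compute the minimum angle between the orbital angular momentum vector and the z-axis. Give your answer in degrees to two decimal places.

For 9i, l = 6.
|L| = ℏ√(l(l+1)) = √42 ℏ.
The smallest angle corresponds to the largest L_z, i.e. m_l = l = 6, giving L_z = 6ℏ.
cos θ_min = 6/√42, so θ_min ≈ 22.21°.

θ_min ≈ 22.21°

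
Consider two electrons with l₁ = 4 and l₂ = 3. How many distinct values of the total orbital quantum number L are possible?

Angular momentum addition gives L = |l₁ − l₂|, …, l₁ + l₂.
L ∈ {1, 2, 3, 4, 5, 6, 7}.
That is 7 values.

7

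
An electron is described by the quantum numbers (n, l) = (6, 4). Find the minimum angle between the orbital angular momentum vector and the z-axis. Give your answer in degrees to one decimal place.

θ_min ≈ 26.6°

|L|² = l(l+1)ℏ² = 20ℏ², so |L| = 2√5 ℏ.
The smallest angle corresponds to the largest L_z, i.e. m_l = l = 4, giving L_z = 4ℏ.
cos θ_min = 4/√20, so θ_min ≈ 26.6°.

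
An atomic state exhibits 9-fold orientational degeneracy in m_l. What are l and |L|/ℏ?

Since there are 2l+1 = 9 values of m_l, l = 4.
Then |L| = √(l(l+1)) ℏ = 2√5 ℏ.

l = 4, |L| = 2√5 ℏ ≈ 4.472ℏ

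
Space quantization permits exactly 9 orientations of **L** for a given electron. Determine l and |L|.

l = 4, |L| = 2√5 ℏ ≈ 4.472ℏ

2l + 1 = 9 ⇒ l = 4.
|L| = ℏ√(l(l+1)) = ℏ√(4·5) = 2√5 ℏ.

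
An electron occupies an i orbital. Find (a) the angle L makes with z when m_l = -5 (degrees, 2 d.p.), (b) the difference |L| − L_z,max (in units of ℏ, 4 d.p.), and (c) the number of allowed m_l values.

I corresponds to l = 6.
For m_l = -5: cos θ = -5/√42, θ ≈ 140.49°.
|L| − L_z,max = (√42 − 6)ℏ ≈ 0.4807ℏ.
There are 2l+1 = 13 values of m_l.

θ(m_l=-5) ≈ 140.49°; |L|−L_z,max ≈ 0.4807ℏ; 13 values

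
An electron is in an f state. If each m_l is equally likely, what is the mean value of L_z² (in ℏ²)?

⟨L_z²⟩ = 4 ℏ²

The letter f corresponds to l = 3.
m_l runs from −3 to 3, i.e. {-3, -2, -1, 0, 1, 2, 3}.
⟨L_z²⟩ = ℏ²·(Σ m_l²)/(2l+1) = ℏ²·28/7 = 4ℏ².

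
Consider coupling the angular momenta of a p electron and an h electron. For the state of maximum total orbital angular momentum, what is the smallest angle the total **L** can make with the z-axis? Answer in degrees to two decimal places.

θ_min ≈ 22.21°

By the triangle rule, |l₁ − l₂| ≤ L ≤ l₁ + l₂.
Allowed values: L = 4, 5, 6.
The maximum is L = 6, with |L_tot| = ℏ√(6·7) = √42 ℏ.
The minimum angle with z is arccos(6/√42) ≈ 22.21°.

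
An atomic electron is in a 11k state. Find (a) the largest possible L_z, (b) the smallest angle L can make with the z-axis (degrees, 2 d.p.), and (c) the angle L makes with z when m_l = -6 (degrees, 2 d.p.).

The 11k subshell has l = 7.
L_z,max = lℏ = 7ℏ.
cos θ_min = 7/√56, so θ_min ≈ 20.70°.
For m_l = -6: cos θ = -6/√56, θ ≈ 143.30°.

L_z,max = 7ℏ; θ_min ≈ 20.70°; θ(m_l=-6) ≈ 143.30°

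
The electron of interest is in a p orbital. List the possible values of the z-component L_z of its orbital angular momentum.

The letter p corresponds to l = 1.
L_z = m_l ℏ with m_l ranging from −l to +l in integer steps.
For l = 1: m_l ∈ {-1, 0, 1}.

L_z ∈ {−ℏ, 0, ℏ}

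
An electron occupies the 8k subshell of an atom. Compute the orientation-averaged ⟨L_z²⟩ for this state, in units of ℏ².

⟨L_z²⟩ = 18.67 ℏ²

8k means n = 8, l = 7.
The allowed m_l values are -7, -6, -5, -4, -3, -2, -1, 0, 1, 2, 3, 4, 5, 6, 7.
Average of L_z² over 15 states: 280/15 ℏ² = 18.67 ℏ².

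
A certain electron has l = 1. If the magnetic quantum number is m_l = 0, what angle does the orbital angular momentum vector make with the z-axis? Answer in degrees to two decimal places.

|L| = ℏ√(l(l+1)) = √2 ℏ.
L_z = m_l ℏ = 0ℏ.
cos θ = L_z/|L| = 0/√2, so θ ≈ 90.00°.

θ ≈ 90.00°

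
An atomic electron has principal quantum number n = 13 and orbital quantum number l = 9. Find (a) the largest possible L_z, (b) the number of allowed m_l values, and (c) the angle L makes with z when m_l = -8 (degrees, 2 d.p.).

L_z,max = lℏ = 9ℏ.
There are 2l+1 = 19 values of m_l.
For m_l = -8: cos θ = -8/√90, θ ≈ 147.49°.

L_z,max = 9ℏ; 19 values; θ(m_l=-8) ≈ 147.49°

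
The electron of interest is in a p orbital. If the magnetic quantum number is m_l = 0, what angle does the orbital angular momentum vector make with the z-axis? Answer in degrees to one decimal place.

θ ≈ 90.0°

A p state has l = 1.
|L| = ℏ√(l(l+1)) = √2 ℏ.
L_z = m_l ℏ = 0ℏ.
cos θ = L_z/|L| = 0/√2, so θ ≈ 90.0°.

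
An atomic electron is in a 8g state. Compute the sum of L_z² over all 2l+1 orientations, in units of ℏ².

For 8g, l = 4.
The allowed m_l values are -4, -3, -2, -1, 0, 1, 2, 3, 4.
Σ m_l² = 2·(1 + 4 + 9 + 16) = 60.

Σ(L_z)² = 60 ℏ²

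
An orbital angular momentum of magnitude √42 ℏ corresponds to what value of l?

l = 6

|L| = ℏ√(l(l+1)), so l(l+1) = 42.
The positive root is l = 6.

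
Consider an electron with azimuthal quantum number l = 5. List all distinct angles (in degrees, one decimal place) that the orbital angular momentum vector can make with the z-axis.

|L| = ℏ√(l(l+1)) = √30 ℏ.
cos θ = m_l/√30 for each m_l ∈ {-5, -4, -3, -2, -1, 0, 1, 2, 3, 4, 5}.

θ ∈ {24.1°, 43.1°, 56.8°, 68.6°, 79.5°, 90.0°, 100.5°, 111.4°, 123.2°, 136.9°, 155.9°}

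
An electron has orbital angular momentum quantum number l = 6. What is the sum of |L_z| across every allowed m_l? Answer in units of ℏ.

Σ|L_z| = 42 ℏ

m_l ∈ {-6, -5, -4, -3, -2, -1, 0, 1, 2, 3, 4, 5, 6}.
Σ|m_l| = 2(1+2+…+6) = 42.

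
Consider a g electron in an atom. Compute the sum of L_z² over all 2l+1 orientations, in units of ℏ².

For a g orbital, l = 4.
m_l ∈ {-4, -3, -2, -1, 0, 1, 2, 3, 4}.
Summing m² from −4 to 4: Σ m_l² = 60.

Σ(L_z)² = 60 ℏ²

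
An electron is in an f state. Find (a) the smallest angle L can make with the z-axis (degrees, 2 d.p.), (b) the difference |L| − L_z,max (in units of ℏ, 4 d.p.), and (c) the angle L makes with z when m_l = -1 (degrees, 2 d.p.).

θ_min ≈ 30.00°; |L|−L_z,max ≈ 0.4641ℏ; θ(m_l=-1) ≈ 106.78°

An f state has l = 3.
cos θ_min = 3/√12, so θ_min ≈ 30.00°.
|L| − L_z,max = (2√3 − 3)ℏ ≈ 0.4641ℏ.
For m_l = -1: cos θ = -1/√12, θ ≈ 106.78°.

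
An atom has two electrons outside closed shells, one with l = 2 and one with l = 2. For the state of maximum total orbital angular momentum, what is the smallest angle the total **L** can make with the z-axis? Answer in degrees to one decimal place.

L runs from |2 − 2| = 0 to 2 + 2 = 4.
So L can be 0, 1, 2, 3, 4.
The maximum is L = 4, with |L_tot| = ℏ√(4·5) = 2√5 ℏ.
The minimum angle with z is arccos(4/√20) ≈ 26.6°.

θ_min ≈ 26.6°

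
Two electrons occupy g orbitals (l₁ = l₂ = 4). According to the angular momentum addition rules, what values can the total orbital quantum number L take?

The total orbital quantum number L ranges from |l₁ − l₂| to l₁ + l₂ in integer steps.
L ∈ {0, 1, 2, 3, 4, 5, 6, 7, 8}.

L = 0, 1, 2, 3, 4, 5, 6, 7, 8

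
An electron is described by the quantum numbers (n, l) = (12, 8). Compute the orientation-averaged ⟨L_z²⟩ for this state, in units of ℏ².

m_l ∈ {-8, -7, -6, -5, -4, -3, -2, -1, 0, 1, 2, 3, 4, 5, 6, 7, 8}.
⟨L_z²⟩ = ℏ²·l(l+1)/3 = 24ℏ².

⟨L_z²⟩ = 24 ℏ²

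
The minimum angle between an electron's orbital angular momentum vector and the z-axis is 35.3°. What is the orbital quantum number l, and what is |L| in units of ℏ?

l = 2, |L| = √6 ℏ ≈ 2.449ℏ

At minimum angle, m_l = l, so cos θ = l/√(l(l+1)); cos²θ = l/(l+1) = 0.6661.
Solving: l = 2.
Then |L| = ℏ√(2·3) = √6 ℏ.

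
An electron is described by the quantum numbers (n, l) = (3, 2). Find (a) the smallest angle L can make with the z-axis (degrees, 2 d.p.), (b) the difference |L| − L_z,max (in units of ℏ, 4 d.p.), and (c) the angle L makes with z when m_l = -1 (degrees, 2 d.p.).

θ_min ≈ 35.26°; |L|−L_z,max ≈ 0.4495ℏ; θ(m_l=-1) ≈ 114.09°

cos θ_min = 2/√6, so θ_min ≈ 35.26°.
|L| − L_z,max = (√6 − 2)ℏ ≈ 0.4495ℏ.
For m_l = -1: cos θ = -1/√6, θ ≈ 114.09°.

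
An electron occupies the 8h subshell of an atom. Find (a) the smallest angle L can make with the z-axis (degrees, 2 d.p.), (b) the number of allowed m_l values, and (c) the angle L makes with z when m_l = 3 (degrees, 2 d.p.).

For 8h, l = 5.
cos θ_min = 5/√30, so θ_min ≈ 24.09°.
There are 2l+1 = 11 values of m_l.
For m_l = 3: cos θ = 3/√30, θ ≈ 56.79°.

θ_min ≈ 24.09°; 11 values; θ(m_l=3) ≈ 56.79°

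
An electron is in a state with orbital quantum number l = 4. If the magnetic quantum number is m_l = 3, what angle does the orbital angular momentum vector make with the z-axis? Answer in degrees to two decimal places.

θ ≈ 47.87°

|L| = ℏ√(l(l+1)) = 2√5 ℏ.
L_z = m_l ℏ = 3ℏ.
cos θ = L_z/|L| = 3/√20, so θ ≈ 47.87°.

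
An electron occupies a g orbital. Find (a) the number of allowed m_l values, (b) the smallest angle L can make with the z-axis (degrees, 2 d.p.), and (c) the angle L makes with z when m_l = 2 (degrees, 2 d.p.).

9 values; θ_min ≈ 26.57°; θ(m_l=2) ≈ 63.43°

The letter g corresponds to l = 4.
There are 2l+1 = 9 values of m_l.
cos θ_min = 4/√20, so θ_min ≈ 26.57°.
For m_l = 2: cos θ = 2/√20, θ ≈ 63.43°.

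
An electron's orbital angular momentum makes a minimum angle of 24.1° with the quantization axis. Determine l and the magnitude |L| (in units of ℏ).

cos θ_min = l/√(l(l+1)) = √(l/(l+1)), so l/(l+1) = cos²(24.1°) = 0.8333.
Solving: l = 5.
Then |L| = ℏ√(5·6) = √30 ℏ.

l = 5, |L| = √30 ℏ ≈ 5.477ℏ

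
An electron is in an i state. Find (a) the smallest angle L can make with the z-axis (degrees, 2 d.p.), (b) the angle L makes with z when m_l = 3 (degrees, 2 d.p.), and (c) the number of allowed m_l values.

I corresponds to l = 6.
cos θ_min = 6/√42, so θ_min ≈ 22.21°.
For m_l = 3: cos θ = 3/√42, θ ≈ 62.42°.
There are 2l+1 = 13 values of m_l.

θ_min ≈ 22.21°; θ(m_l=3) ≈ 62.42°; 13 values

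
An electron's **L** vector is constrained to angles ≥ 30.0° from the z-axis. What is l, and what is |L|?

cos θ_min = l/√(l(l+1)) = √(l/(l+1)), so l/(l+1) = cos²(30.0°) = 0.7500.
Thus l = 0.7500/(1 − 0.7500) ≈ 3.
Then |L| = ℏ√(3·4) = 2√3 ℏ.

l = 3, |L| = 2√3 ℏ ≈ 3.464ℏ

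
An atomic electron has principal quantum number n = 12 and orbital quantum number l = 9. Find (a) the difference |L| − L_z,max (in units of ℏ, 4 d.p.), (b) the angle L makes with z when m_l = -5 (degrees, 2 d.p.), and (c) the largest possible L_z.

|L|−L_z,max ≈ 0.4868ℏ; θ(m_l=-5) ≈ 121.81°; L_z,max = 9ℏ

|L| − L_z,max = (3√10 − 9)ℏ ≈ 0.4868ℏ.
For m_l = -5: cos θ = -5/√90, θ ≈ 121.81°.
L_z,max = lℏ = 9ℏ.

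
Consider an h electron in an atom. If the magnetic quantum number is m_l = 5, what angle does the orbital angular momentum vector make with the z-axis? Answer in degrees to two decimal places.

For an h orbital, l = 5.
|L|² = l(l+1)ℏ² = 30ℏ², so |L| = √30 ℏ.
L_z = m_l ℏ = 5ℏ.
cos θ = L_z/|L| = 5/√30, so θ ≈ 24.09°.

θ ≈ 24.09°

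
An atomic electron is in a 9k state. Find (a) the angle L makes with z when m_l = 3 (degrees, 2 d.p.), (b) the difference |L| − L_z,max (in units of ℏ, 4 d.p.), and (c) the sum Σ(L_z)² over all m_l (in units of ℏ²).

θ(m_l=3) ≈ 66.37°; |L|−L_z,max ≈ 0.4833ℏ; Σ(L_z)² = 280 ℏ²

The 9k subshell has l = 7.
For m_l = 3: cos θ = 3/√56, θ ≈ 66.37°.
|L| − L_z,max = (2√14 − 7)ℏ ≈ 0.4833ℏ.
Σ m_l² = 280, so Σ(L_z)² = 280 ℏ².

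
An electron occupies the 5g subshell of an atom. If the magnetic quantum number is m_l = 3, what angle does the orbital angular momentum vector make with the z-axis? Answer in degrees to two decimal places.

θ ≈ 47.87°

For 5g, l = 4.
|L| = ℏ√(l(l+1)) = 2√5 ℏ.
L_z = m_l ℏ = 3ℏ.
cos θ = L_z/|L| = 3/√20, so θ ≈ 47.87°.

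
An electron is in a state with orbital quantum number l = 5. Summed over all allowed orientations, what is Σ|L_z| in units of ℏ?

m_l runs from −5 to 5, i.e. {-5, -4, -3, -2, -1, 0, 1, 2, 3, 4, 5}.
Σ|m_l| = 2(1+2+…+5) = 30.

Σ|L_z| = 30 ℏ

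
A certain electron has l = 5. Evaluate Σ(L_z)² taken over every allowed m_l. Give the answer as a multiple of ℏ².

The allowed m_l values are -5, -4, -3, -2, -1, 0, 1, 2, 3, 4, 5.
Σ m_l² = l(l+1)(2l+1)/3 = 5·6·11/3 = 110.

Σ(L_z)² = 110 ℏ²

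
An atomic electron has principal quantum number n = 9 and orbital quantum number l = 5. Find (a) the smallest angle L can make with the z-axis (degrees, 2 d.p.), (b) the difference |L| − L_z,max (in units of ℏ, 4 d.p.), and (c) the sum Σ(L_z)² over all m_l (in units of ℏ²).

θ_min ≈ 24.09°; |L|−L_z,max ≈ 0.4772ℏ; Σ(L_z)² = 110 ℏ²

cos θ_min = 5/√30, so θ_min ≈ 24.09°.
|L| − L_z,max = (√30 − 5)ℏ ≈ 0.4772ℏ.
Σ m_l² = 110, so Σ(L_z)² = 110 ℏ².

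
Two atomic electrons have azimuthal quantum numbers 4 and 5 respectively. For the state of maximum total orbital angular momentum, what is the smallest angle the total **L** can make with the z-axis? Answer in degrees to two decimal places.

θ_min ≈ 18.43°

By the triangle rule, |l₁ − l₂| ≤ L ≤ l₁ + l₂.
L ∈ {1, 2, 3, 4, 5, 6, 7, 8, 9}.
The maximum is L = 9, with |L_tot| = ℏ√(9·10) = 3√10 ℏ.
The minimum angle with z is arccos(9/√90) ≈ 18.43°.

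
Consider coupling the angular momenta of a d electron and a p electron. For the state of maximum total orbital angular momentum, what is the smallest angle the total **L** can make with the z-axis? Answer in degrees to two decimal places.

Angular momentum addition gives L = |l₁ − l₂|, …, l₁ + l₂.
So L can be 1, 2, 3.
The maximum is L = 3, with |L_tot| = ℏ√(3·4) = 2√3 ℏ.
The minimum angle with z is arccos(3/√12) ≈ 30.00°.

θ_min ≈ 30.00°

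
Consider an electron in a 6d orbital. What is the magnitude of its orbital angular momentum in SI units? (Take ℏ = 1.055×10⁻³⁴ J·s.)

|L| = 2.584×10⁻³⁴ J·s

The 6d subshell has l = 2.
|L| = ℏ√(l(l+1)) = ℏ√(2·3) = √6 ℏ
Numerically, |L| = 2.449 × (1.055×10⁻³⁴ J·s) = 2.584×10⁻³⁴ J·s.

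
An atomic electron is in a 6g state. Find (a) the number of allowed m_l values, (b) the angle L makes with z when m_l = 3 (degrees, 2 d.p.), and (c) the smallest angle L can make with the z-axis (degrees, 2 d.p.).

9 values; θ(m_l=3) ≈ 47.87°; θ_min ≈ 26.57°

The 6g subshell has l = 4.
There are 2l+1 = 9 values of m_l.
For m_l = 3: cos θ = 3/√20, θ ≈ 47.87°.
cos θ_min = 4/√20, so θ_min ≈ 26.57°.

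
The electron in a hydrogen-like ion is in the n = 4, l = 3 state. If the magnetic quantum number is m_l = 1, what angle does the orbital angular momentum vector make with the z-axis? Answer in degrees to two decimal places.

|L| = ℏ√(l(l+1)) = 2√3 ℏ.
L_z = m_l ℏ = 1ℏ.
cos θ = L_z/|L| = 1/√12, so θ ≈ 73.22°.

θ ≈ 73.22°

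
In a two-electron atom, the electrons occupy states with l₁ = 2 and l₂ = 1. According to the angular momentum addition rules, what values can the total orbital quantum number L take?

Angular momentum addition gives L = |l₁ − l₂|, …, l₁ + l₂.
L ∈ {1, 2, 3}.

L = 1, 2, 3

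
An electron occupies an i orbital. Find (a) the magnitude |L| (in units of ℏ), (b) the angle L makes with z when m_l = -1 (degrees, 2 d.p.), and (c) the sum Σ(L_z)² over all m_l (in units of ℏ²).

|L| = √42 ℏ ≈ 6.481ℏ; θ(m_l=-1) ≈ 98.88°; Σ(L_z)² = 182 ℏ²

An i state has l = 6.
|L| = ℏ√(6·7) = √42 ℏ ≈ 6.481ℏ.
For m_l = -1: cos θ = -1/√42, θ ≈ 98.88°.
Σ m_l² = 182, so Σ(L_z)² = 182 ℏ².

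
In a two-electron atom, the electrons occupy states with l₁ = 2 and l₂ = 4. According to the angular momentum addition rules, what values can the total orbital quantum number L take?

L = 2, 3, 4, 5, 6

The total orbital quantum number L ranges from |l₁ − l₂| to l₁ + l₂ in integer steps.
L ∈ {2, 3, 4, 5, 6}.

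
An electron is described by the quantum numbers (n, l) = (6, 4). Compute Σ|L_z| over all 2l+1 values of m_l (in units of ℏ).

The allowed m_l values are -4, -3, -2, -1, 0, 1, 2, 3, 4.
Σ|m_l| = l(l+1) = 20.

Σ|L_z| = 20 ℏ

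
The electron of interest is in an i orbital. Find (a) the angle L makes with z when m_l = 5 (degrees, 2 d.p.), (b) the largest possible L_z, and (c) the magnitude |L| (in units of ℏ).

θ(m_l=5) ≈ 39.51°; L_z,max = 6ℏ; |L| = √42 ℏ ≈ 6.481ℏ

For an i orbital, l = 6.
For m_l = 5: cos θ = 5/√42, θ ≈ 39.51°.
L_z,max = lℏ = 6ℏ.
|L| = ℏ√(6·7) = √42 ℏ ≈ 6.481ℏ.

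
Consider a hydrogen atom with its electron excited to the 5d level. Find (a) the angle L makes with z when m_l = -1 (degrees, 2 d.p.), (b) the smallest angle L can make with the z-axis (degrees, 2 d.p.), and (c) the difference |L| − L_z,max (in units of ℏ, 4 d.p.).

The 5d level has l = 2.
For m_l = -1: cos θ = -1/√6, θ ≈ 114.09°.
cos θ_min = 2/√6, so θ_min ≈ 35.26°.
|L| − L_z,max = (√6 − 2)ℏ ≈ 0.4495ℏ.

θ(m_l=-1) ≈ 114.09°; θ_min ≈ 35.26°; |L|−L_z,max ≈ 0.4495ℏ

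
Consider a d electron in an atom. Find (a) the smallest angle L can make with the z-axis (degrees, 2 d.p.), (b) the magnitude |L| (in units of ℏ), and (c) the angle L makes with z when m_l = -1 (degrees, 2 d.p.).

The letter d corresponds to l = 2.
cos θ_min = 2/√6, so θ_min ≈ 35.26°.
|L| = ℏ√(2·3) = √6 ℏ ≈ 2.449ℏ.
For m_l = -1: cos θ = -1/√6, θ ≈ 114.09°.

θ_min ≈ 35.26°; |L| = √6 ℏ ≈ 2.449ℏ; θ(m_l=-1) ≈ 114.09°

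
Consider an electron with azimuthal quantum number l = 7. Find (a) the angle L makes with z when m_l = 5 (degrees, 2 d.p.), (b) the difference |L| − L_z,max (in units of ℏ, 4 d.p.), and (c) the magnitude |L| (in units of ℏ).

For m_l = 5: cos θ = 5/√56, θ ≈ 48.08°.
|L| − L_z,max = (2√14 − 7)ℏ ≈ 0.4833ℏ.
|L| = ℏ√(7·8) = 2√14 ℏ ≈ 7.483ℏ.

θ(m_l=5) ≈ 48.08°; |L|−L_z,max ≈ 0.4833ℏ; |L| = 2√14 ℏ ≈ 7.483ℏ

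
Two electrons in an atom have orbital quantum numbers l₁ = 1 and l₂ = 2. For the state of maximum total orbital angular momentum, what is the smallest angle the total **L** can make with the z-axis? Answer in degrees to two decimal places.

θ_min ≈ 30.00°

Angular momentum addition gives L = |l₁ − l₂|, …, l₁ + l₂.
So L can be 1, 2, 3.
The maximum is L = 3, with |L_tot| = ℏ√(3·4) = 2√3 ℏ.
The minimum angle with z is arccos(3/√12) ≈ 30.00°.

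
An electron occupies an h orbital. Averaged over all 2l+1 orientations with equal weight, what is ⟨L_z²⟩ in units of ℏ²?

The letter h corresponds to l = 5.
m_l ∈ {-5, -4, -3, -2, -1, 0, 1, 2, 3, 4, 5}.
⟨L_z²⟩ = ℏ²·(Σ m_l²)/(2l+1) = ℏ²·110/11 = 10ℏ².

⟨L_z²⟩ = 10 ℏ²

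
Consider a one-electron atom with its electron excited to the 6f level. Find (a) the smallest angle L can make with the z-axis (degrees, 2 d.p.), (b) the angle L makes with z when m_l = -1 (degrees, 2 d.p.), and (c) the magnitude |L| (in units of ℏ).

θ_min ≈ 30.00°; θ(m_l=-1) ≈ 106.78°; |L| = 2√3 ℏ ≈ 3.464ℏ

The 6f level has l = 3.
cos θ_min = 3/√12, so θ_min ≈ 30.00°.
For m_l = -1: cos θ = -1/√12, θ ≈ 106.78°.
|L| = ℏ√(3·4) = 2√3 ℏ ≈ 3.464ℏ.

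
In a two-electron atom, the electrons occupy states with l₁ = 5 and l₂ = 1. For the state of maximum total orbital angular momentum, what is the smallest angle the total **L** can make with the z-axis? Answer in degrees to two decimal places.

L runs from |5 − 1| = 4 to 5 + 1 = 6.
So L can be 4, 5, 6.
The maximum is L = 6, with |L_tot| = ℏ√(6·7) = √42 ℏ.
The minimum angle with z is arccos(6/√42) ≈ 22.21°.

θ_min ≈ 22.21°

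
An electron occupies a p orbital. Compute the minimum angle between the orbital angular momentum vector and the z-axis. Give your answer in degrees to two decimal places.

θ_min ≈ 45.00°

For a p orbital, l = 1.
|L|² = l(l+1)ℏ² = 2ℏ², so |L| = √2 ℏ.
The smallest angle corresponds to the largest L_z, i.e. m_l = l = 1, giving L_z = 1ℏ.
cos θ_min = 1/√2, so θ_min ≈ 45.00°.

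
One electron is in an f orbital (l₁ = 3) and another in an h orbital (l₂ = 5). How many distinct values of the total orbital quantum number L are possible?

7

Angular momentum addition gives L = |l₁ − l₂|, …, l₁ + l₂.
Allowed values: L = 2, 3, 4, 5, 6, 7, 8.
That is 7 values.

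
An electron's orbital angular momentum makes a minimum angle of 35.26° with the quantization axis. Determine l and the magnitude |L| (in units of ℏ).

l = 2, |L| = √6 ℏ ≈ 2.449ℏ

At minimum angle, m_l = l, so cos θ = l/√(l(l+1)); cos²θ = l/(l+1) = 0.6667.
Solving: l = 2.
Then |L| = ℏ√(2·3) = √6 ℏ.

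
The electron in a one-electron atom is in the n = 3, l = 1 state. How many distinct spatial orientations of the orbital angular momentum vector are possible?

The number of m_l values is 2l + 1 = 2·1 + 1 = 3.

3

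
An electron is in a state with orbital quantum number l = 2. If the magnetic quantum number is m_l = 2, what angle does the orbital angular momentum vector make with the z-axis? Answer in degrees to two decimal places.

θ ≈ 35.26°

|L|² = l(l+1)ℏ² = 6ℏ², so |L| = √6 ℏ.
L_z = m_l ℏ = 2ℏ.
cos θ = L_z/|L| = 2/√6, so θ ≈ 35.26°.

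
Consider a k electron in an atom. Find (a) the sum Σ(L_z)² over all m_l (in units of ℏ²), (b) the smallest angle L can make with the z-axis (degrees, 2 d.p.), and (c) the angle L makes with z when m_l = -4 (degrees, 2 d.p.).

A k state has l = 7.
Σ m_l² = 280, so Σ(L_z)² = 280 ℏ².
cos θ_min = 7/√56, so θ_min ≈ 20.70°.
For m_l = -4: cos θ = -4/√56, θ ≈ 122.31°.

Σ(L_z)² = 280 ℏ²; θ_min ≈ 20.70°; θ(m_l=-4) ≈ 122.31°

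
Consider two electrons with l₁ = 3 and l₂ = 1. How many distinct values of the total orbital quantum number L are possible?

3

The total orbital quantum number L ranges from |l₁ − l₂| to l₁ + l₂ in integer steps.
L ∈ {2, 3, 4}.
That is 3 values.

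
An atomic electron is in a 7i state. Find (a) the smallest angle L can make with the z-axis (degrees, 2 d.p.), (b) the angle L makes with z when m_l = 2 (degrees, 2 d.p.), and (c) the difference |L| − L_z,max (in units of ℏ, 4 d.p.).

θ_min ≈ 22.21°; θ(m_l=2) ≈ 72.02°; |L|−L_z,max ≈ 0.4807ℏ

7i means n = 7, l = 6.
cos θ_min = 6/√42, so θ_min ≈ 22.21°.
For m_l = 2: cos θ = 2/√42, θ ≈ 72.02°.
|L| − L_z,max = (√42 − 6)ℏ ≈ 0.4807ℏ.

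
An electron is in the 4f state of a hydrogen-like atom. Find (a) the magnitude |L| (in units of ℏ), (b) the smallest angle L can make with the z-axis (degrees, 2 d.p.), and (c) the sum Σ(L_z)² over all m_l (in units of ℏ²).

|L| = 2√3 ℏ ≈ 3.464ℏ; θ_min ≈ 30.00°; Σ(L_z)² = 28 ℏ²

The 4f subshell has l = 3.
|L| = ℏ√(3·4) = 2√3 ℏ ≈ 3.464ℏ.
cos θ_min = 3/√12, so θ_min ≈ 30.00°.
Σ m_l² = 28, so Σ(L_z)² = 28 ℏ².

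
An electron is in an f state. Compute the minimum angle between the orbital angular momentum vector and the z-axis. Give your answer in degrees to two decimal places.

For an f orbital, l = 3.
|L| = √(l(l+1)) ℏ = 2√3 ℏ.
The smallest angle corresponds to the largest L_z, i.e. m_l = l = 3, giving L_z = 3ℏ.
cos θ_min = 3/√12, so θ_min ≈ 30.00°.

θ_min ≈ 30.00°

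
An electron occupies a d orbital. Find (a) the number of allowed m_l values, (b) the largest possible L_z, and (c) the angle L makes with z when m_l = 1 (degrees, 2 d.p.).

A d state has l = 2.
There are 2l+1 = 5 values of m_l.
L_z,max = lℏ = 2ℏ.
For m_l = 1: cos θ = 1/√6, θ ≈ 65.91°.

5 values; L_z,max = 2ℏ; θ(m_l=1) ≈ 65.91°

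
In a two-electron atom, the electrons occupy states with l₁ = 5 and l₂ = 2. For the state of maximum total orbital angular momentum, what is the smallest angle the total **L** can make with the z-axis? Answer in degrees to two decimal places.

The total orbital quantum number L ranges from |l₁ − l₂| to l₁ + l₂ in integer steps.
So L can be 3, 4, 5, 6, 7.
The maximum is L = 7, with |L_tot| = ℏ√(7·8) = 2√14 ℏ.
The minimum angle with z is arccos(7/√56) ≈ 20.70°.

θ_min ≈ 20.70°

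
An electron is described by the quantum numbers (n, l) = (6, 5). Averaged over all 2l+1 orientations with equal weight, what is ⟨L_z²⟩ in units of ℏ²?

m_l runs from −5 to 5, i.e. {-5, -4, -3, -2, -1, 0, 1, 2, 3, 4, 5}.
Average of L_z² over 11 states: 110/11 ℏ² = 10 ℏ².

⟨L_z²⟩ = 10 ℏ²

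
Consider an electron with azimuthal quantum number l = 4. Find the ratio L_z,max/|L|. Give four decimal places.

L_z,max/|L| = 0.8944

|L| = 2√5 ℏ ≈ 4.4721ℏ, while L_z,max = lℏ = 4ℏ.
L_z,max/|L| = 4/√20 = 0.8944.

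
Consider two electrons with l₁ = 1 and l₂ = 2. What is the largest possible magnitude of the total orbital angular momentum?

The total orbital quantum number L ranges from |l₁ − l₂| to l₁ + l₂ in integer steps.
Allowed values: L = 1, 2, 3.
The largest magnitude corresponds to L = 3: |L_tot| = ℏ√(3·4) = 2√3 ℏ.

|L_tot|_max = 2√3 ℏ ≈ 3.464ℏ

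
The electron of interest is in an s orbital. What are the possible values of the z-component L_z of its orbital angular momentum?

L_z ∈ {0}

An s state has l = 0.
L_z = m_l ℏ with m_l ranging from −l to +l in integer steps.
For l = 0: m_l ∈ {0}.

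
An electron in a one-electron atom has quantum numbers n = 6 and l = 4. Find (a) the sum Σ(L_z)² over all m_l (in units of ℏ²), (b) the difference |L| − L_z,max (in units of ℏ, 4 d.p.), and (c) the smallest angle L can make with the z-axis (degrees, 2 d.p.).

Σ m_l² = 60, so Σ(L_z)² = 60 ℏ².
|L| − L_z,max = (2√5 − 4)ℏ ≈ 0.4721ℏ.
cos θ_min = 4/√20, so θ_min ≈ 26.57°.

Σ(L_z)² = 60 ℏ²; |L|−L_z,max ≈ 0.4721ℏ; θ_min ≈ 26.57°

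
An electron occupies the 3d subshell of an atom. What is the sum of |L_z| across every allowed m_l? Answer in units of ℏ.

The 3d subshell has l = 2.
The allowed m_l values are -2, -1, 0, 1, 2.
Σ|m_l| = l(l+1) = 6.

Σ|L_z| = 6 ℏ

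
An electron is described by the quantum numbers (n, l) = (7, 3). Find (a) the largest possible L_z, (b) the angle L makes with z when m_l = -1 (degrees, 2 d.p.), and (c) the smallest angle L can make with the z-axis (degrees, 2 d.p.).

L_z,max = lℏ = 3ℏ.
For m_l = -1: cos θ = -1/√12, θ ≈ 106.78°.
cos θ_min = 3/√12, so θ_min ≈ 30.00°.

L_z,max = 3ℏ; θ(m_l=-1) ≈ 106.78°; θ_min ≈ 30.00°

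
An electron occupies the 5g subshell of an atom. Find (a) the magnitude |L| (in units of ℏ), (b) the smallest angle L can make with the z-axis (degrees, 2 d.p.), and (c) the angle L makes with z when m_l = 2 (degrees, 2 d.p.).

|L| = 2√5 ℏ ≈ 4.472ℏ; θ_min ≈ 26.57°; θ(m_l=2) ≈ 63.43°

5g means n = 5, l = 4.
|L| = ℏ√(4·5) = 2√5 ℏ ≈ 4.472ℏ.
cos θ_min = 4/√20, so θ_min ≈ 26.57°.
For m_l = 2: cos θ = 2/√20, θ ≈ 63.43°.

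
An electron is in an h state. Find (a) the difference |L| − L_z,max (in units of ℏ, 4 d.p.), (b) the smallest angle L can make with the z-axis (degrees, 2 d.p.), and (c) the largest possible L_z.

|L|−L_z,max ≈ 0.4772ℏ; θ_min ≈ 24.09°; L_z,max = 5ℏ

For an h orbital, l = 5.
|L| − L_z,max = (√30 − 5)ℏ ≈ 0.4772ℏ.
cos θ_min = 5/√30, so θ_min ≈ 24.09°.
L_z,max = lℏ = 5ℏ.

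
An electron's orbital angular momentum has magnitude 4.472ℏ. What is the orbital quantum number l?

(|L|/ℏ)² = l(l+1) = 20.
The positive root is l = 4.

l = 4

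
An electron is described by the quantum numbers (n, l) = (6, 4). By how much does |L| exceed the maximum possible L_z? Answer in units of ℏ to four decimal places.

|L| = 2√5 ℏ ≈ 4.4721ℏ, while L_z,max = lℏ = 4ℏ.
The difference is (2√5 − 4)ℏ ≈ 0.4721ℏ.

|L| − L_z,max ≈ 0.4721ℏ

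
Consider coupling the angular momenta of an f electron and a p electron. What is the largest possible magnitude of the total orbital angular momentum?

|L_tot|_max = 2√5 ℏ ≈ 4.472ℏ

By the triangle rule, |l₁ − l₂| ≤ L ≤ l₁ + l₂.
L ∈ {2, 3, 4}.
The largest magnitude corresponds to L = 4: |L_tot| = ℏ√(4·5) = 2√5 ℏ.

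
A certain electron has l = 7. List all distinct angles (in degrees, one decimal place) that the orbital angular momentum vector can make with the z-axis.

|L|² = l(l+1)ℏ² = 56ℏ², so |L| = 2√14 ℏ.
cos θ = m_l/√56 for each m_l ∈ {-7, -6, -5, -4, -3, -2, -1, 0, 1, 2, 3, 4, 5, 6, 7}.

θ ∈ {20.7°, 36.7°, 48.1°, 57.7°, 66.4°, 74.5°, 82.3°, 90.0°, 97.7°, 105.5°, 113.6°, 122.3°, 131.9°, 143.3°, 159.3°}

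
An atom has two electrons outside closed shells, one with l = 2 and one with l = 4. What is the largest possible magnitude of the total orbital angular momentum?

|L_tot|_max = √42 ℏ ≈ 6.481ℏ

L runs from |2 − 4| = 2 to 2 + 4 = 6.
So L can be 2, 3, 4, 5, 6.
The largest magnitude corresponds to L = 6: |L_tot| = ℏ√(6·7) = √42 ℏ.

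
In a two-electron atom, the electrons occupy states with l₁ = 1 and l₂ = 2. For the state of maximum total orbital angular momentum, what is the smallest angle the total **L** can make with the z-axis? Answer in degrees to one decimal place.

The total orbital quantum number L ranges from |l₁ − l₂| to l₁ + l₂ in integer steps.
Allowed values: L = 1, 2, 3.
The maximum is L = 3, with |L_tot| = ℏ√(3·4) = 2√3 ℏ.
The minimum angle with z is arccos(3/√12) ≈ 30.0°.

θ_min ≈ 30.0°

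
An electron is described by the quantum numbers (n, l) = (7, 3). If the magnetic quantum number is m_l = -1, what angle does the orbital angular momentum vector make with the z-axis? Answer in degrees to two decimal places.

|L| = √(l(l+1)) ℏ = 2√3 ℏ.
L_z = m_l ℏ = −1ℏ.
cos θ = L_z/|L| = -1/√12, so θ ≈ 106.78°.

θ ≈ 106.78°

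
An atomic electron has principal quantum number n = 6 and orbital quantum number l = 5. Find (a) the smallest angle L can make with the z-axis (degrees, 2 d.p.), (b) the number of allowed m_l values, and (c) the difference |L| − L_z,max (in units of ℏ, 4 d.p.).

θ_min ≈ 24.09°; 11 values; |L|−L_z,max ≈ 0.4772ℏ

cos θ_min = 5/√30, so θ_min ≈ 24.09°.
There are 2l+1 = 11 values of m_l.
|L| − L_z,max = (√30 − 5)ℏ ≈ 0.4772ℏ.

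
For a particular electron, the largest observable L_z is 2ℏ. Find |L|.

L_z,max = lℏ, so l = 2.
|L| = √(l(l+1)) ℏ = √6 ℏ.

|L| = √6 ℏ ≈ 2.449ℏ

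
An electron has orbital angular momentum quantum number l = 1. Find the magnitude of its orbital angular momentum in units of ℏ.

|L| = √2 ℏ ≈ 1.414ℏ

|L| = ℏ√(l(l+1)) = ℏ√(1·2) = √2 ℏ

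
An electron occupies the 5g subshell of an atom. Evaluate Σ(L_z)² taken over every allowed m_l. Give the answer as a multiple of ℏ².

Σ(L_z)² = 60 ℏ²

5g means n = 5, l = 4.
The allowed m_l values are -4, -3, -2, -1, 0, 1, 2, 3, 4.
Summing m² from −4 to 4: Σ m_l² = 60.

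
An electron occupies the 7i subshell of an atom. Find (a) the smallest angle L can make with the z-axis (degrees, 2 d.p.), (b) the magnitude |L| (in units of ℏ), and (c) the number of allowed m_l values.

θ_min ≈ 22.21°; |L| = √42 ℏ ≈ 6.481ℏ; 13 values

For 7i, l = 6.
cos θ_min = 6/√42, so θ_min ≈ 22.21°.
|L| = ℏ√(6·7) = √42 ℏ ≈ 6.481ℏ.
There are 2l+1 = 13 values of m_l.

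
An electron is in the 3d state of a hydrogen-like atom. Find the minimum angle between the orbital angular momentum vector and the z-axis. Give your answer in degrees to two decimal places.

3d means n = 3, l = 2.
|L|² = l(l+1)ℏ² = 6ℏ², so |L| = √6 ℏ.
The smallest angle corresponds to the largest L_z, i.e. m_l = l = 2, giving L_z = 2ℏ.
cos θ_min = 2/√6, so θ_min ≈ 35.26°.

θ_min ≈ 35.26°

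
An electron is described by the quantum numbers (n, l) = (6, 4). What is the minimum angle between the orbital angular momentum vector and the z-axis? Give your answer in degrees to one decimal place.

θ_min ≈ 26.6°

|L| = ℏ√(l(l+1)) = 2√5 ℏ.
The smallest angle corresponds to the largest L_z, i.e. m_l = l = 4, giving L_z = 4ℏ.
cos θ_min = 4/√20, so θ_min ≈ 26.6°.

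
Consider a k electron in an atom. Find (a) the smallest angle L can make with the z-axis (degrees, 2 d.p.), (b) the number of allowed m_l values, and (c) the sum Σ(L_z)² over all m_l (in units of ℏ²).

A k state has l = 7.
cos θ_min = 7/√56, so θ_min ≈ 20.70°.
There are 2l+1 = 15 values of m_l.
Σ m_l² = 280, so Σ(L_z)² = 280 ℏ².

θ_min ≈ 20.70°; 15 values; Σ(L_z)² = 280 ℏ²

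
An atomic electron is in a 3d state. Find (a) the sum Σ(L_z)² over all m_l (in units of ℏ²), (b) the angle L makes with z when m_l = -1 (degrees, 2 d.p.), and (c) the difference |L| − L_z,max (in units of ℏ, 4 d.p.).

Σ(L_z)² = 10 ℏ²; θ(m_l=-1) ≈ 114.09°; |L|−L_z,max ≈ 0.4495ℏ

For 3d, l = 2.
Σ m_l² = 10, so Σ(L_z)² = 10 ℏ².
For m_l = -1: cos θ = -1/√6, θ ≈ 114.09°.
|L| − L_z,max = (√6 − 2)ℏ ≈ 0.4495ℏ.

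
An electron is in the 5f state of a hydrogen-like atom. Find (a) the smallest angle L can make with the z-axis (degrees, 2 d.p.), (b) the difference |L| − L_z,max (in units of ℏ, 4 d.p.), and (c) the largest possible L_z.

θ_min ≈ 30.00°; |L|−L_z,max ≈ 0.4641ℏ; L_z,max = 3ℏ

For 5f, l = 3.
cos θ_min = 3/√12, so θ_min ≈ 30.00°.
|L| − L_z,max = (2√3 − 3)ℏ ≈ 0.4641ℏ.
L_z,max = lℏ = 3ℏ.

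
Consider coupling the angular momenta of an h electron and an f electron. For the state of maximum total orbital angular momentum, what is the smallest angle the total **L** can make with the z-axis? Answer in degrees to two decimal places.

Angular momentum addition gives L = |l₁ − l₂|, …, l₁ + l₂.
L ∈ {2, 3, 4, 5, 6, 7, 8}.
The maximum is L = 8, with |L_tot| = ℏ√(8·9) = 6√2 ℏ.
The minimum angle with z is arccos(8/√72) ≈ 19.47°.

θ_min ≈ 19.47°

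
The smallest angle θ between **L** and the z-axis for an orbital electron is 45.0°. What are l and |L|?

cos θ_min = l/√(l(l+1)) = √(l/(l+1)), so l/(l+1) = cos²(45.0°) = 0.5000.
Thus l = 0.5000/(1 − 0.5000) ≈ 1.
Then |L| = ℏ√(1·2) = √2 ℏ.

l = 1, |L| = √2 ℏ ≈ 1.414ℏ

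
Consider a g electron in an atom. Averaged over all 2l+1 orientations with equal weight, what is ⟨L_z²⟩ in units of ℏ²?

A g state has l = 4.
The allowed m_l values are -4, -3, -2, -1, 0, 1, 2, 3, 4.
⟨L_z²⟩ = ℏ²·(Σ m_l²)/(2l+1) = ℏ²·60/9 = 6.667ℏ².

⟨L_z²⟩ = 6.667 ℏ²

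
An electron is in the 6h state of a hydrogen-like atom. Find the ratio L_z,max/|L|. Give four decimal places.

L_z,max/|L| = 0.9129

The 6h subshell has l = 5.
|L| = √30 ℏ ≈ 5.4772ℏ, while L_z,max = lℏ = 5ℏ.
L_z,max/|L| = 5/√30 = 0.9129.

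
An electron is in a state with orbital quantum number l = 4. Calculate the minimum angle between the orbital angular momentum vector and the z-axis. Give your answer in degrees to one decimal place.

θ_min ≈ 26.6°

|L| = √(l(l+1)) ℏ = 2√5 ℏ.
The smallest angle corresponds to the largest L_z, i.e. m_l = l = 4, giving L_z = 4ℏ.
cos θ_min = 4/√20, so θ_min ≈ 26.6°.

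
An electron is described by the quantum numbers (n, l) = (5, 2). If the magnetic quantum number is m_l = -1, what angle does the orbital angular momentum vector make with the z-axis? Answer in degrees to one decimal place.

|L|² = l(l+1)ℏ² = 6ℏ², so |L| = √6 ℏ.
L_z = m_l ℏ = −1ℏ.
cos θ = L_z/|L| = -1/√6, so θ ≈ 114.1°.

θ ≈ 114.1°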